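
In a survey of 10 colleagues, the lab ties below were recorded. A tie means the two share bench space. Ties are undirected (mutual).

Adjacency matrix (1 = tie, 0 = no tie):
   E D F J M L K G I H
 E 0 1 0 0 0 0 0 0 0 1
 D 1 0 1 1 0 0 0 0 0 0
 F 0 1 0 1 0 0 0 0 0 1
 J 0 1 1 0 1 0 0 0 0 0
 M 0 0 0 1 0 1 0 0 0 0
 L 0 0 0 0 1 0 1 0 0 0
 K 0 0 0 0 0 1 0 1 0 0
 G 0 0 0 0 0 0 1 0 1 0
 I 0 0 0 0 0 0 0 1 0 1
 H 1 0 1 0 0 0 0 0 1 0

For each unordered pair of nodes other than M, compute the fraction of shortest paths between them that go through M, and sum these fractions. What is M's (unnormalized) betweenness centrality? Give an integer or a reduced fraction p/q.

Pairs whose geodesics pass through M — E–L: 1; D–L: 1; D–K: 1; F–L: 1; F–K: 1/2; J–L: 1; J–K: 1; J–G: 1/2; L–H: 1/2.
All other pairs contribute 0.
Summing the contributions gives betweenness(M) = 15/2.

15/2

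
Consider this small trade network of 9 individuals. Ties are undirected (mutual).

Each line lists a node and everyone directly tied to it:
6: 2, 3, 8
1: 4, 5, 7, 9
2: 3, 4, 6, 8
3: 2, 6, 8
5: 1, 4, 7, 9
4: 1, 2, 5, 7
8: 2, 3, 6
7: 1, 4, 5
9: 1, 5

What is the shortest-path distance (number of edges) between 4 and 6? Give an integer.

One shortest route is 4 – 2 – 6, which uses 2 edges, and 4 and 6 are not directly tied, so nothing shorter exists. So d(4,6) = 2.

2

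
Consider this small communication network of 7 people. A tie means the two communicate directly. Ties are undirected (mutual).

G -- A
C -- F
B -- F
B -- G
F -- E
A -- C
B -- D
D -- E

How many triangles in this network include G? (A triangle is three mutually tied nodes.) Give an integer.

G's neighbors are A and B, but none of them are tied to each other, so no triangle contains G.

0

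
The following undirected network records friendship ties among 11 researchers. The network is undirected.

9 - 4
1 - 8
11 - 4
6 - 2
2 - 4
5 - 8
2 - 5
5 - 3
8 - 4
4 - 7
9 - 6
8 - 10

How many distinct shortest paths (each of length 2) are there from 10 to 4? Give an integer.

1

The shortest distance is 2, and the only length-2 path is 10–8–4. So there is exactly 1 shortest path.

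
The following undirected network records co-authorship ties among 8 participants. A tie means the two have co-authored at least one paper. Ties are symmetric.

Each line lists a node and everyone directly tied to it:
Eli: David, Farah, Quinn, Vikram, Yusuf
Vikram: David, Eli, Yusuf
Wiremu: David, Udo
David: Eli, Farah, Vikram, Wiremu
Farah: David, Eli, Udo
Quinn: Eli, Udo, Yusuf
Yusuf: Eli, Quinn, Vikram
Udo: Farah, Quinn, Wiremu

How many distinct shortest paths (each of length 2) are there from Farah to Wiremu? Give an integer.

2

The shortest distance is 2. The length-2 paths are: Farah–Udo–Wiremu; Farah–David–Wiremu.
That gives 2 distinct shortest paths.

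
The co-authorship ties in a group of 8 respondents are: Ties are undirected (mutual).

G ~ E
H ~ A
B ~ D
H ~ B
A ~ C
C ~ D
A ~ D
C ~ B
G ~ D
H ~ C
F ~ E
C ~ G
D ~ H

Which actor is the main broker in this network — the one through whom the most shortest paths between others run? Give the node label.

Unnormalized betweenness of each node: A:0, B:0, C:29/6, D:29/6, E:6, F:0, G:10, H:1/3.
G has the largest value, 10, making it the main broker — the node through which the most shortest paths run.

G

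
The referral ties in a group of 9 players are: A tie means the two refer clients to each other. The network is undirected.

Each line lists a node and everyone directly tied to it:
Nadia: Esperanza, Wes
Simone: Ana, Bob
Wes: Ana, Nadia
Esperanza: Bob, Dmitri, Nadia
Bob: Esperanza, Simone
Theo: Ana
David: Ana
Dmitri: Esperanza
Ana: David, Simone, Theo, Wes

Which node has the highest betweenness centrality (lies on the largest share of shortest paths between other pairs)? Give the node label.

Ana

Unnormalized betweenness of each node: Ana:15, Bob:11/2, David:0, Dmitri:0, Esperanza:9, Nadia:11/2, Simone:13/2, Theo:0, Wes:13/2.
Ana has the largest value, 15, making it the main broker — the node through which the most shortest paths run.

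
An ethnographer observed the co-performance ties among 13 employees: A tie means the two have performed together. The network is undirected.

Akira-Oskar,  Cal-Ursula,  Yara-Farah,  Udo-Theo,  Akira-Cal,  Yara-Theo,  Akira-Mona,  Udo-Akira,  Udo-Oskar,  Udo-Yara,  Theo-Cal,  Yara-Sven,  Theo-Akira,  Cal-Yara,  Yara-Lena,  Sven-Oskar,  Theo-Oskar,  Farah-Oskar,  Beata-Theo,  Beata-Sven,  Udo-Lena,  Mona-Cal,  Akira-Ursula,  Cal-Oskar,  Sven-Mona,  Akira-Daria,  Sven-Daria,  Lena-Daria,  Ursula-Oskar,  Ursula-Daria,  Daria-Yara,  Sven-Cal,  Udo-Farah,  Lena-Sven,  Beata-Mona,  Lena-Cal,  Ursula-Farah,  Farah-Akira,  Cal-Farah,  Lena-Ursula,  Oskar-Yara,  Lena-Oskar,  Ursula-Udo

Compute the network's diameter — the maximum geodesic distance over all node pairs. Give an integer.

Eccentricity of each node (its greatest distance to any other): Akira:2, Beata:3, Cal:2, Daria:2, Farah:3, Lena:2, Mona:2, Oskar:2, Sven:2, Theo:2, Udo:2, Ursula:3, Yara:2.
The maximum eccentricity is 3, realized for instance by the pair Ursula–Beata via Ursula – Oskar – Theo – Beata. So the diameter is 3.

3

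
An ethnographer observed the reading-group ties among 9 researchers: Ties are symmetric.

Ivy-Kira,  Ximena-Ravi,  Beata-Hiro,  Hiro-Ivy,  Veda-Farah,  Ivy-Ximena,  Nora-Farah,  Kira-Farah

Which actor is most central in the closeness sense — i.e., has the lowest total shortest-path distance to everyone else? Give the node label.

Ivy

Farness (sum of distances to all others) for each node — Beata:27, Farah:19, Hiro:20, Ivy:15, Kira:16, Nora:26, Ravi:27, Veda:26, Ximena:20.
The smallest farness is 15, for Ivy, so Ivy has the highest closeness.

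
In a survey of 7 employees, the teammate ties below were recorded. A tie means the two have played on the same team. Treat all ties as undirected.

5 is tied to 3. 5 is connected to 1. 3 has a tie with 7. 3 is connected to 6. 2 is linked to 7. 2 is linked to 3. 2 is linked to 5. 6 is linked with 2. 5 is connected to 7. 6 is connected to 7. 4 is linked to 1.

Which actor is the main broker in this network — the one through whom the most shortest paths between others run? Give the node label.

Unnormalized betweenness of each node: 1:5, 2:1, 3:1, 4:0, 5:8, 6:0, 7:1.
5 has the largest value, 8, making it the main broker — the node through which the most shortest paths run.

5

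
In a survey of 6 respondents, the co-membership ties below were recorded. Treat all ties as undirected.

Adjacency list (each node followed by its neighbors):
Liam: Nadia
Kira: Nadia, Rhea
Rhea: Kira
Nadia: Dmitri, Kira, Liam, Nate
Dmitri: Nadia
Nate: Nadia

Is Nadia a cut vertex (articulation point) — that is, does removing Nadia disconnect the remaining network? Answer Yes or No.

Removing Nadia leaves {Dmitri} with no path to {Nate}, so the network splits into 4 components. Nadia is a cut vertex.

Yes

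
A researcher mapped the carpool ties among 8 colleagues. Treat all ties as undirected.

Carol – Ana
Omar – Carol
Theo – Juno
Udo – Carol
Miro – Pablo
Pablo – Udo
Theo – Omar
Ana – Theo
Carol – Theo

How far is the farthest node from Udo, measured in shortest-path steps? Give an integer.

Distances from Udo: Ana:2, Carol:1, Juno:3, Miro:2, Omar:2, Pablo:1, Theo:2.
The largest is 3 (to Juno), so the eccentricity of Udo is 3.

3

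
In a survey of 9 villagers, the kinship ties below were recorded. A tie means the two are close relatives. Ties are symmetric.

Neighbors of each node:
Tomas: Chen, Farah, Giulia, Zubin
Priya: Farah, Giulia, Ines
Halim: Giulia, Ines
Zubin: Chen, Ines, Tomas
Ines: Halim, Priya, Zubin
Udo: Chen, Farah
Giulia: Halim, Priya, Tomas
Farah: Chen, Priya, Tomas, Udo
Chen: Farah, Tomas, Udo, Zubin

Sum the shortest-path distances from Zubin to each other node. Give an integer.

13

Distances from Zubin: Chen:1, Farah:2, Giulia:2, Halim:2, Ines:1, Priya:2, Tomas:1, Udo:2.
Sum = 1 + 2 + 2 + 2 + 1 + 2 + 1 + 2 = 13.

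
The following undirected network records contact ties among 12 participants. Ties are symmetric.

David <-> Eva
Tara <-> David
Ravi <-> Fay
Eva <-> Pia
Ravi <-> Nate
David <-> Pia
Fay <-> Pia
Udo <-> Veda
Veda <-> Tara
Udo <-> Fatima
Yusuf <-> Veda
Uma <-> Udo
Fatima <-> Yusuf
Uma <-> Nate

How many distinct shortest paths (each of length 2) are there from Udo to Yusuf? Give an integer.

2

The shortest distance is 2. The length-2 paths are: Udo–Veda–Yusuf; Udo–Fatima–Yusuf.
That gives 2 distinct shortest paths.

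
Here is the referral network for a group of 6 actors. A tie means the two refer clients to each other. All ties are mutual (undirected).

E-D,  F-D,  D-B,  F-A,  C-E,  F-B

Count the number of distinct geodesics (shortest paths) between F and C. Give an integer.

The shortest distance is 3, and the only length-3 path is F–D–E–C. So there is exactly 1 shortest path.

1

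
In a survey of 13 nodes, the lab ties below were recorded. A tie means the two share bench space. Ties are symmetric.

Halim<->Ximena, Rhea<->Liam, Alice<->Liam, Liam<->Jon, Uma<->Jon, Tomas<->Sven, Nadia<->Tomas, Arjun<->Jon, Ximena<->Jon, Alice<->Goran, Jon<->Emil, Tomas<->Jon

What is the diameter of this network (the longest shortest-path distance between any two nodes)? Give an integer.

Eccentricity of each node (its greatest distance to any other): Alice:4, Arjun:4, Emil:4, Goran:5, Halim:5, Jon:3, Liam:3, Nadia:5, Rhea:4, Sven:5, Tomas:4, Uma:4, Ximena:4.
The maximum eccentricity is 5, realized for instance by the pair Halim–Goran via Halim – Ximena – Jon – Liam – Alice – Goran. So the diameter is 5.

5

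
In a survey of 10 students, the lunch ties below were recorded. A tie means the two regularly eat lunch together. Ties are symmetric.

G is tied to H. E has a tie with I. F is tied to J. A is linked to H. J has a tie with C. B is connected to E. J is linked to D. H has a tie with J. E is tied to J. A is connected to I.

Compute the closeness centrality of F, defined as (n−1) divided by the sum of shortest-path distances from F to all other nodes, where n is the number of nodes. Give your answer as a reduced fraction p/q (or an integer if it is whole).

Distances from F: A:3, B:3, C:2, D:2, E:2, G:3, H:2, I:3, J:1. Sum = 21.
n = 10, so closeness = 9/21 = 3/7.

3/7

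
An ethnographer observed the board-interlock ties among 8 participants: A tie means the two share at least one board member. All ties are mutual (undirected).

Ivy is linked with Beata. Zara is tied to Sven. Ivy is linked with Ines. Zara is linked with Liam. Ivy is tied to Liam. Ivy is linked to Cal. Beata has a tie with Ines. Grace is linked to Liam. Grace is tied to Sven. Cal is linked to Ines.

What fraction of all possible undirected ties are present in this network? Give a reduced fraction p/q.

There are 10 edges and 8 nodes, so the maximum possible is C(8,2) = 28.
Density = 10/28 = 5/14.

5/14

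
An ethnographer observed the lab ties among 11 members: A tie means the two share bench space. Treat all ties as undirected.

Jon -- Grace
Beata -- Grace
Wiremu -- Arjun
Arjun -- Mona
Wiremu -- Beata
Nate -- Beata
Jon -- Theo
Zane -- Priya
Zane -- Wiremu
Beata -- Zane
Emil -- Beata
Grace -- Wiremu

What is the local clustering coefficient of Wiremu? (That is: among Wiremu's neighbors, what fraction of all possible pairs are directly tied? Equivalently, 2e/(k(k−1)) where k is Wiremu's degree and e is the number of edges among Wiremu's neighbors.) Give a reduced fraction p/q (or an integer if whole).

1/3

Wiremu's neighbors: Arjun, Beata, Grace, and Zane (k = 4).
Possible neighbor pairs: C(4,2) = 6. Edges among them: Beata–Grace, Beata–Zane → e = 2.
Clustering(Wiremu) = 2/6 = 1/3.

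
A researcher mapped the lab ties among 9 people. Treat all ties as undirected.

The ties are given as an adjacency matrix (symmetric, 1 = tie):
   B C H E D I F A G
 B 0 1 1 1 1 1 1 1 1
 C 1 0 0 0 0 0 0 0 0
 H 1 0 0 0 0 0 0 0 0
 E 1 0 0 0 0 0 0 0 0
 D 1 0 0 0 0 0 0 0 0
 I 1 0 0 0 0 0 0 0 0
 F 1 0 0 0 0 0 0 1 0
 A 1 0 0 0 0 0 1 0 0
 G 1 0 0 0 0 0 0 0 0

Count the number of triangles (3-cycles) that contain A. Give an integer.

A's neighbors: B and F.
Neighbor pairs that are themselves tied: A–B–F. Each forms one triangle with A, for 1 in total.

1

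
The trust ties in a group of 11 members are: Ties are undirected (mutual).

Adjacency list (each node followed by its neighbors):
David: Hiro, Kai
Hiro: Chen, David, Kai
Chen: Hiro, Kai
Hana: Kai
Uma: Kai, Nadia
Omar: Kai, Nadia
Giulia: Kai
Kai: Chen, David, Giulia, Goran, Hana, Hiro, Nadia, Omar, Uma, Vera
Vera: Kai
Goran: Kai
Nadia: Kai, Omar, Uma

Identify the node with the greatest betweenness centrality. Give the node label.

Kai

Unnormalized betweenness of each node: Chen:0, David:0, Giulia:0, Goran:0, Hana:0, Hiro:1/2, Kai:40, Nadia:1/2, Omar:0, Uma:0, Vera:0.
Kai has the largest value, 40, making it the main broker — the node through which the most shortest paths run.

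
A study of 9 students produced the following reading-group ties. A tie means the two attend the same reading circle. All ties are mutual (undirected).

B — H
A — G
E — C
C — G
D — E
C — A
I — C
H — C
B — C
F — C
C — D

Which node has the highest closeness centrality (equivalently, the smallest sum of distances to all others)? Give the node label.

Farness (sum of distances to all others) for each node — A:14, B:14, C:8, D:14, E:14, F:15, G:14, H:14, I:15.
The smallest farness is 8, for C, so C has the highest closeness.

C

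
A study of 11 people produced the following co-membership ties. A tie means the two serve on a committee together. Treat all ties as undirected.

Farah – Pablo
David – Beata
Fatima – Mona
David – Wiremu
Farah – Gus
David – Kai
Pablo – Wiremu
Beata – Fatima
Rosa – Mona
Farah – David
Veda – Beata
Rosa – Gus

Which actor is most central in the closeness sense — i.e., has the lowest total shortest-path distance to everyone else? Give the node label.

Farness (sum of distances to all others) for each node — Beata:20, David:18, Farah:20, Fatima:24, Gus:24, Kai:27, Mona:27, Pablo:27, Rosa:27, Veda:29, Wiremu:25.
The smallest farness is 18, for David, so David has the highest closeness.

David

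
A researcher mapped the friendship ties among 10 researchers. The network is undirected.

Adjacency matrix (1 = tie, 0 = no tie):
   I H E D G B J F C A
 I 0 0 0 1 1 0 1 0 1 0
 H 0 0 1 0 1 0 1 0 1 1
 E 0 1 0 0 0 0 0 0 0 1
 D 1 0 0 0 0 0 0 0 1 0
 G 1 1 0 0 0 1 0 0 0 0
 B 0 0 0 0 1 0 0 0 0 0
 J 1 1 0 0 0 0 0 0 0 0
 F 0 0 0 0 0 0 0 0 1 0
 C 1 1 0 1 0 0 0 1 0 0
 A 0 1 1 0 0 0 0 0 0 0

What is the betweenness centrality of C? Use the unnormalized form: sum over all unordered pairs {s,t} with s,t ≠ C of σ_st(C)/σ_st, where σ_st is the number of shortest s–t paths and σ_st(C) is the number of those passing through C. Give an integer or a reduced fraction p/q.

Pairs whose geodesics pass through C — I–H: 1/3; I–E: 1/3; I–F: 1; I–A: 1/3; H–D: 1; H–F: 1; E–D: 1; E–F: 1; D–F: 1; D–A: 1; G–F: 2/2; B–F: 2/2; J–F: 2/2; F–A: 1.
All other pairs contribute 0.
Summing the contributions gives betweenness(C) = 12.

12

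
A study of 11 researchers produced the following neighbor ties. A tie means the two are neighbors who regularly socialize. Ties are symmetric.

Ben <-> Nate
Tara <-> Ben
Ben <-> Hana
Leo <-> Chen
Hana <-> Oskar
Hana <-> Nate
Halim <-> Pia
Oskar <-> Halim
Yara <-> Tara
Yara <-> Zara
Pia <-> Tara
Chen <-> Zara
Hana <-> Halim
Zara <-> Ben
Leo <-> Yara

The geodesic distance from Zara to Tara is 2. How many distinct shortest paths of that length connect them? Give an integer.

The shortest distance is 2. The length-2 paths are: Zara–Ben–Tara; Zara–Yara–Tara.
That gives 2 distinct shortest paths.

2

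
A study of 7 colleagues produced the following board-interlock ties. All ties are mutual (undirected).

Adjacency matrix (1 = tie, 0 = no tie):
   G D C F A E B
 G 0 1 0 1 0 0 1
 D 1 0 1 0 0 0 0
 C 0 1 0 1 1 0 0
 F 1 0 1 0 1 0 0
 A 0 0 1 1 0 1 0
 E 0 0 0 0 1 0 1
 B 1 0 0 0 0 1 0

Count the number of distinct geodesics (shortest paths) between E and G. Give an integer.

The shortest distance is 2, and the only length-2 path is E–B–G. So there is exactly 1 shortest path.

1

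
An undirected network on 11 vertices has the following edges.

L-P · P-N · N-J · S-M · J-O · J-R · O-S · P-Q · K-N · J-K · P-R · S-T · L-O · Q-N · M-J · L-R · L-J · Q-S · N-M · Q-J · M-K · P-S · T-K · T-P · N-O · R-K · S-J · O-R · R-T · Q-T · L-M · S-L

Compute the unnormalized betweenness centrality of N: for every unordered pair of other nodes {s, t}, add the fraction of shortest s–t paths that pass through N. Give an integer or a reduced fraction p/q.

Pairs whose geodesics pass through N — P–K: 1/3; P–J: 1/5; P–M: 1/3; P–O: 1/4; K–O: 1/3; K–Q: 1/3; M–O: 1/4; M–Q: 1/3; O–Q: 1/3.
All other pairs contribute 0.
Summing the contributions gives betweenness(N) = 27/10.

27/10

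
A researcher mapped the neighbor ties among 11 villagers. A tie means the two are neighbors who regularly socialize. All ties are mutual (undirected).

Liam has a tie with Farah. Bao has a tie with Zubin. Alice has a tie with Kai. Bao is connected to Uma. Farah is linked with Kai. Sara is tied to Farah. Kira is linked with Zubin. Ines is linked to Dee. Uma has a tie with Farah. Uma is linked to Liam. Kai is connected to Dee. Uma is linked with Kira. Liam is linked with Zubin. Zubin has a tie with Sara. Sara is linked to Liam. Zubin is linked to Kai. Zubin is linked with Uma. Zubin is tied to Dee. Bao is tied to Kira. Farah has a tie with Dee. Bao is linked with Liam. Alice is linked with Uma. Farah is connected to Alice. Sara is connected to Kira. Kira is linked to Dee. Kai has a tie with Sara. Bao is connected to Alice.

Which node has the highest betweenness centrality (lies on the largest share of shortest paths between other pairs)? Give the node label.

Unnormalized betweenness of each node: Alice:7/6, Bao:17/12, Dee:148/15, Farah:59/12, Ines:0, Kai:38/15, Kira:11/4, Liam:67/60, Sara:29/20, Uma:137/60, Zubin:11/2.
Dee has the largest value, 148/15, making it the main broker — the node through which the most shortest paths run.

Dee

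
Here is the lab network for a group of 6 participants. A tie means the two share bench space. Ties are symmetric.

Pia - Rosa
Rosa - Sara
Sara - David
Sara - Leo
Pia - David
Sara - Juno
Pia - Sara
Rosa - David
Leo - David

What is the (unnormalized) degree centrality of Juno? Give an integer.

Juno is directly tied to Sara. That is 1 neighbor, so the degree of Juno is 1.

1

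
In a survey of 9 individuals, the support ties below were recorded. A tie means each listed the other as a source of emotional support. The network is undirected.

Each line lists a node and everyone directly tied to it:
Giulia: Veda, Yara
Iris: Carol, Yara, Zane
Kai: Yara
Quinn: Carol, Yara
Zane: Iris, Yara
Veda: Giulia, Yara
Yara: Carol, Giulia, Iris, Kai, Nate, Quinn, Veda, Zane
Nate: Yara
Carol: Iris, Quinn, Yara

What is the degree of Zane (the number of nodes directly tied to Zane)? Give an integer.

Zane is directly tied to Iris and Yara. That is 2 neighbors, so the degree of Zane is 2.

2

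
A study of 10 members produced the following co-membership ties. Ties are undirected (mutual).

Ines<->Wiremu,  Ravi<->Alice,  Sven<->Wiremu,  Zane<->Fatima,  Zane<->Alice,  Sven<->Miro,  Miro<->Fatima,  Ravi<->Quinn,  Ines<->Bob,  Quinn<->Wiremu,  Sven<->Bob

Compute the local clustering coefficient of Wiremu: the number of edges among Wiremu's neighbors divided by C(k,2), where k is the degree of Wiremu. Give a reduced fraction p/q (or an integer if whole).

Wiremu's neighbors: Ines, Quinn, and Sven (k = 3).
Possible neighbor pairs: C(3,2) = 3. Edges among them: none → e = 0.
Clustering(Wiremu) = 0/3 = 0.

0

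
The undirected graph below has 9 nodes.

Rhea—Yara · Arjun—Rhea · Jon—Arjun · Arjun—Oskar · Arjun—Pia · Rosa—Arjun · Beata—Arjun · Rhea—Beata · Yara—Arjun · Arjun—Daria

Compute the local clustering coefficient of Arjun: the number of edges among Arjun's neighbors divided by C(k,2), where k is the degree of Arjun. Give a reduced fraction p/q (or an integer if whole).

Arjun's neighbors: Beata, Daria, Jon, Oskar, Pia, Rhea, Rosa, and Yara (k = 8).
Possible neighbor pairs: C(8,2) = 28. Edges among them: Beata–Rhea, Rhea–Yara → e = 2.
Clustering(Arjun) = 2/28 = 1/14.

1/14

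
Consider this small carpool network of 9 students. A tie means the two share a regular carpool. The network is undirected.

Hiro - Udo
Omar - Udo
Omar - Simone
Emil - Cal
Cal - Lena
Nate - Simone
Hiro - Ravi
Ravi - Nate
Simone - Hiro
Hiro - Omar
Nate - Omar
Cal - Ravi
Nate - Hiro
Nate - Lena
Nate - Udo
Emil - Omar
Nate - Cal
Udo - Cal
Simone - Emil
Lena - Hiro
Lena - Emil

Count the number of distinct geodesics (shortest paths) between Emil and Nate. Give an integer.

4

The shortest distance is 2. The length-2 paths are: Emil–Omar–Nate; Emil–Cal–Nate; Emil–Lena–Nate; Emil–Simone–Nate.
That gives 4 distinct shortest paths.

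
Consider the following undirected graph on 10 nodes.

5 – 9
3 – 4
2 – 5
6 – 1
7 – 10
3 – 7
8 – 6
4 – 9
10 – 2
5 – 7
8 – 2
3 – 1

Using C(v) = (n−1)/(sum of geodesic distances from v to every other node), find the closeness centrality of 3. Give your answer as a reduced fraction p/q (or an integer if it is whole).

9/17

Distances from 3: 1:1, 2:3, 4:1, 5:2, 6:2, 7:1, 8:3, 9:2, 10:2. Sum = 17.
n = 10, so closeness = 9/17.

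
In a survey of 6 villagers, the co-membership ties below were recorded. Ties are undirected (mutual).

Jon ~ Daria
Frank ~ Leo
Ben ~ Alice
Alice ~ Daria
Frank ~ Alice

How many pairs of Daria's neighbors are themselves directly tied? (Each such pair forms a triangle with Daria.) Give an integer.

0

Daria's neighbors are Alice and Jon, but none of them are tied to each other, so no triangle contains Daria.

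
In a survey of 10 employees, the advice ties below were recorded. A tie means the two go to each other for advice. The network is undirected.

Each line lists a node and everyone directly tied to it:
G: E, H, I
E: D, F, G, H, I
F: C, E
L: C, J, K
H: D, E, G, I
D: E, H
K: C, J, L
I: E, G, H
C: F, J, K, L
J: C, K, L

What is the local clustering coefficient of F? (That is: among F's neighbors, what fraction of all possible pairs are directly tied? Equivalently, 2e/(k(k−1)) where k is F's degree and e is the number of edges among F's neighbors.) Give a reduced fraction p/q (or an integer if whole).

F's neighbors: C and E (k = 2).
Possible neighbor pairs: C(2,2) = 1. Edges among them: none → e = 0.
Clustering(F) = 0/1.

0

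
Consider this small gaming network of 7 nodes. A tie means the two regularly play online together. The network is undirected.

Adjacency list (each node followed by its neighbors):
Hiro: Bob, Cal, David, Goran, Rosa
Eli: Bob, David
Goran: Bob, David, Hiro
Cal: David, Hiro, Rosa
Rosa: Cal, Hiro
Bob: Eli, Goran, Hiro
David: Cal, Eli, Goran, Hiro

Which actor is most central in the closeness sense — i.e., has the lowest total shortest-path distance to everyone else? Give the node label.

Hiro

Farness (sum of distances to all others) for each node — Bob:9, Cal:9, David:8, Eli:11, Goran:9, Hiro:7, Rosa:11.
The smallest farness is 7, for Hiro, so Hiro has the highest closeness.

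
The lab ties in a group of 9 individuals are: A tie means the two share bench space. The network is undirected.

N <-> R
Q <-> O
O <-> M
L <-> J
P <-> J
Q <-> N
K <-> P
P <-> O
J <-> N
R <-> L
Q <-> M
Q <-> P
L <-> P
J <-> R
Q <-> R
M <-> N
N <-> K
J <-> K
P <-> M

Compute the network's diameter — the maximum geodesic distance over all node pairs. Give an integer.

Eccentricity of each node (its greatest distance to any other): J:2, K:2, L:2, M:2, N:2, O:2, P:2, Q:2, R:2.
The maximum eccentricity is 2, realized for instance by the pair L–M via L – P – M. So the diameter is 2.

2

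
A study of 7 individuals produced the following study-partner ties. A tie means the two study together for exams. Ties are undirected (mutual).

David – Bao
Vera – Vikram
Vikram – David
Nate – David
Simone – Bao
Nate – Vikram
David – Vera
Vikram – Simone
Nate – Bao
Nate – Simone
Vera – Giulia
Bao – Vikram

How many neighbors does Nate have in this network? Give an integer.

Nate is directly tied to Bao, David, Simone, and Vikram. That is 4 neighbors, so the degree of Nate is 4.

4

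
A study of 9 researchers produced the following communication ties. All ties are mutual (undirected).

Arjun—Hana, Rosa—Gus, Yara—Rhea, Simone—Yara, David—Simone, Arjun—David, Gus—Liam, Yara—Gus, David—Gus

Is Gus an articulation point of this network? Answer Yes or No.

Yes

Removing Gus leaves {Arjun, David, Hana, Rhea, Simone, and Yara} with no path to {Liam}, so the network splits into 3 components. Gus is a cut vertex.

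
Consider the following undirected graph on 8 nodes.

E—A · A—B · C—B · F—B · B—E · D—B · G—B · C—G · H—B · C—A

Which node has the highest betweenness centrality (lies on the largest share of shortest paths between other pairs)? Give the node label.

Unnormalized betweenness of each node: A:1/2, B:17, C:1/2, D:0, E:0, F:0, G:0, H:0.
B has the largest value, 17, making it the main broker — the node through which the most shortest paths run.

B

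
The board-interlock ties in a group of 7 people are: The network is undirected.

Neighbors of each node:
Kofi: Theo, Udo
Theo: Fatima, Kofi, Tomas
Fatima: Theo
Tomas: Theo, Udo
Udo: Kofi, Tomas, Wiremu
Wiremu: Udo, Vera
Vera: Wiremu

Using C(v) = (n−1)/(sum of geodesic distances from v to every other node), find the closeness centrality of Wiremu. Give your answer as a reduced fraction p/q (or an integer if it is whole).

Distances from Wiremu: Fatima:4, Kofi:2, Theo:3, Tomas:2, Udo:1, Vera:1. Sum = 13.
n = 7, so closeness = 6/13.

6/13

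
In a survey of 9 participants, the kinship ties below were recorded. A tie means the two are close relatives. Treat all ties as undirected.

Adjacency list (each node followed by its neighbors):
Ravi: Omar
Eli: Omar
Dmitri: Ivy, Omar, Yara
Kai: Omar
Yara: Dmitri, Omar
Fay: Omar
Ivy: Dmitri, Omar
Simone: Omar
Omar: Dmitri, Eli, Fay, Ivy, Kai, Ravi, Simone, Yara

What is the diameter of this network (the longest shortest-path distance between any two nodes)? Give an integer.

Eccentricity of each node (its greatest distance to any other): Dmitri:2, Eli:2, Fay:2, Ivy:2, Kai:2, Omar:1, Ravi:2, Simone:2, Yara:2.
The maximum eccentricity is 2, realized for instance by the pair Ivy–Ravi via Ivy – Omar – Ravi. So the diameter is 2.

2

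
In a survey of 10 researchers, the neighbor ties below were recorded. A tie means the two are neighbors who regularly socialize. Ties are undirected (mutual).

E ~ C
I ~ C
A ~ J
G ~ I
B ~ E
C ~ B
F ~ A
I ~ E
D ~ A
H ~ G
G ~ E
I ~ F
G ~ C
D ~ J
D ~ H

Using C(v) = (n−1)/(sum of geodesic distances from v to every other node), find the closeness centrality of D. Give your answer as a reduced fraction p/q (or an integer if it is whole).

9/20

Distances from D: A:1, B:4, C:3, E:3, F:2, G:2, H:1, I:3, J:1. Sum = 20.
n = 10, so closeness = 9/20.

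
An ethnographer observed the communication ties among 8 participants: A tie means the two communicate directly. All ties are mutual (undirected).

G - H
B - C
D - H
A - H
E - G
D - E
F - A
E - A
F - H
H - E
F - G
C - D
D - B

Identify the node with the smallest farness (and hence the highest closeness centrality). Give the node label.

Farness (sum of distances to all others) for each node — A:13, B:15, C:15, D:10, E:10, F:13, G:13, H:9.
The smallest farness is 9, for H, so H has the highest closeness.

H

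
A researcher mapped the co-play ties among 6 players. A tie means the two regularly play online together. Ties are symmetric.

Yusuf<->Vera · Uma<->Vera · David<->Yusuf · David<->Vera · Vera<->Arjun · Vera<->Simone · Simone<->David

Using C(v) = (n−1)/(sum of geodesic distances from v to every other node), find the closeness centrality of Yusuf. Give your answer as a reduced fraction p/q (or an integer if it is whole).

5/8

Distances from Yusuf: Arjun:2, David:1, Simone:2, Uma:2, Vera:1. Sum = 8.
n = 6, so closeness = 5/8.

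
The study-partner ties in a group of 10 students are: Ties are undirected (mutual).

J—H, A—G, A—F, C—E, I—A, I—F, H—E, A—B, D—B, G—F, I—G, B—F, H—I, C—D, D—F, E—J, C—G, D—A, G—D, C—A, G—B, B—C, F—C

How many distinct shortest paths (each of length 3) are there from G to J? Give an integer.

The shortest distance is 3. The length-3 paths are: G–C–E–J; G–I–H–J.
That gives 2 distinct shortest paths.

2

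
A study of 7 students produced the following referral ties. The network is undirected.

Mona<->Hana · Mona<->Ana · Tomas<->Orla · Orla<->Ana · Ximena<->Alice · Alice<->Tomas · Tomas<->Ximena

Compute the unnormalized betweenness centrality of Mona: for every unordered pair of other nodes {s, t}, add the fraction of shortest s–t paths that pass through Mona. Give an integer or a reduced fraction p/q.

Pairs whose geodesics pass through Mona — Ana–Hana: 1; Hana–Orla: 1; Hana–Tomas: 1; Hana–Alice: 1; Hana–Ximena: 1.
All other pairs contribute 0.
Summing the contributions gives betweenness(Mona) = 5.

5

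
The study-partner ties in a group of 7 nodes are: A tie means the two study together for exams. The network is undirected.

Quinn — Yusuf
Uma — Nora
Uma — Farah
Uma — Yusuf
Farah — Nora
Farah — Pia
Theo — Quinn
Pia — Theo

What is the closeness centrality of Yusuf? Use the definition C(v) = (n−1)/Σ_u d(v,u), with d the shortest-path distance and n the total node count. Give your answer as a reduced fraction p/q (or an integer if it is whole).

6/11

Distances from Yusuf: Farah:2, Nora:2, Pia:3, Quinn:1, Theo:2, Uma:1. Sum = 11.
n = 7, so closeness = 6/11.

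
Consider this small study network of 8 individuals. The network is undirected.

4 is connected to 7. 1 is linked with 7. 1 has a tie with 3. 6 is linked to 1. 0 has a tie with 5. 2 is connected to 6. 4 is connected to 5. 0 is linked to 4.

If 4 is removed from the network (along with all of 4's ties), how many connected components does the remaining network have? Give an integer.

Without 4, the remaining ties split the others into: {1, 2, 3, 6, 7}; {0, 5}.
That's 2 separate components.

2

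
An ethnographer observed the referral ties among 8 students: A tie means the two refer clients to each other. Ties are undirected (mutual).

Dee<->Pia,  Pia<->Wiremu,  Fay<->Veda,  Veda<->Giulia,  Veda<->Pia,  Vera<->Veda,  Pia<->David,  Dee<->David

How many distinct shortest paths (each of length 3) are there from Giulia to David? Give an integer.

The shortest distance is 3, and the only length-3 path is Giulia–Veda–Pia–David. So there is exactly 1 shortest path.

1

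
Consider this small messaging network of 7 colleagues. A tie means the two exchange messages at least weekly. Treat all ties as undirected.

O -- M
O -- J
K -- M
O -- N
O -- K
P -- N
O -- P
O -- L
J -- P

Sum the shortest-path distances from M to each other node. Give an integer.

10

Distances from M: J:2, K:1, L:2, N:2, O:1, P:2.
Sum = 2 + 1 + 2 + 2 + 1 + 2 = 10.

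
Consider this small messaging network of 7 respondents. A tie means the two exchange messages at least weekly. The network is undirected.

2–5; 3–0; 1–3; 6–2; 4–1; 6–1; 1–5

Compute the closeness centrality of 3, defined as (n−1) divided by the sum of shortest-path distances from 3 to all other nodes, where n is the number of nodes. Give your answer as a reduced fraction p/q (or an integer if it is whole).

6/11

Distances from 3: 0:1, 1:1, 2:3, 4:2, 5:2, 6:2. Sum = 11.
n = 7, so closeness = 6/11.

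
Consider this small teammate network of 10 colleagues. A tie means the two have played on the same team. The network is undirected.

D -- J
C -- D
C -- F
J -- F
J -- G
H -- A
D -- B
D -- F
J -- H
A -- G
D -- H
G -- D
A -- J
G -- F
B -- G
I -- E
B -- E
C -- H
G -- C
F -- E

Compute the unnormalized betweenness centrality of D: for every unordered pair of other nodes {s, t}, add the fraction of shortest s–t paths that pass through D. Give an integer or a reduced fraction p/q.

25/6

Pairs whose geodesics pass through D — F–H: 1/3; F–B: 1/3; I–H: 2/4; H–B: 1; H–E: 2/4; H–G: 1/4; B–C: 1/2; B–J: 1/2; C–J: 1/4.
All other pairs contribute 0.
Summing the contributions gives betweenness(D) = 25/6.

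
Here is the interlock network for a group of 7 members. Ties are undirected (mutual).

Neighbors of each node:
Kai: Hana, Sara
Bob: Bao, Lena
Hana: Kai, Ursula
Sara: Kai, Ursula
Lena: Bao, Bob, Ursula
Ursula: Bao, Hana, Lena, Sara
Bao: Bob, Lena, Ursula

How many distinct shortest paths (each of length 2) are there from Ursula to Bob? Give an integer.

2

The shortest distance is 2. The length-2 paths are: Ursula–Bao–Bob; Ursula–Lena–Bob.
That gives 2 distinct shortest paths.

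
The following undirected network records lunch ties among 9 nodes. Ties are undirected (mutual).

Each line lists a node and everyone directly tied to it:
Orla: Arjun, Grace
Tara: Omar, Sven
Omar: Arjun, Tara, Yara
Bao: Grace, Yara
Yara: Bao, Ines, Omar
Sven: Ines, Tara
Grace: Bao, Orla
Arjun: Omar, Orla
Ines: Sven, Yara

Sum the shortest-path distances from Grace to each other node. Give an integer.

Distances from Grace: Arjun:2, Bao:1, Ines:3, Omar:3, Orla:1, Sven:4, Tara:4, Yara:2.
Sum = 2 + 1 + 3 + 3 + 1 + 4 + 4 + 2 = 20.

20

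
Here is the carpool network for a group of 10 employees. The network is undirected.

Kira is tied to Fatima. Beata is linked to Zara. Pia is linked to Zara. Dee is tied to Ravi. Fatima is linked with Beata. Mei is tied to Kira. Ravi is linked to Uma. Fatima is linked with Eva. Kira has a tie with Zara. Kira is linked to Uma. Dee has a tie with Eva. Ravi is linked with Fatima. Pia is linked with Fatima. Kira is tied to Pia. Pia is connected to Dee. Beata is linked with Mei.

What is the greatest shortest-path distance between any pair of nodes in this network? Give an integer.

Eccentricity of each node (its greatest distance to any other): Beata:3, Dee:3, Eva:3, Fatima:2, Kira:2, Mei:3, Pia:2, Ravi:3, Uma:3, Zara:3.
The maximum eccentricity is 3, realized for instance by the pair Uma–Beata via Uma – Kira – Fatima – Beata. So the diameter is 3.

3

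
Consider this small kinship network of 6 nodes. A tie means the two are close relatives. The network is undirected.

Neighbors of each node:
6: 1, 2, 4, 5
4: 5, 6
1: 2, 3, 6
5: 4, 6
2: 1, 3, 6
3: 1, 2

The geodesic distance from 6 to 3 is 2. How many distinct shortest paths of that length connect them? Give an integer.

2

The shortest distance is 2. The length-2 paths are: 6–2–3; 6–1–3.
That gives 2 distinct shortest paths.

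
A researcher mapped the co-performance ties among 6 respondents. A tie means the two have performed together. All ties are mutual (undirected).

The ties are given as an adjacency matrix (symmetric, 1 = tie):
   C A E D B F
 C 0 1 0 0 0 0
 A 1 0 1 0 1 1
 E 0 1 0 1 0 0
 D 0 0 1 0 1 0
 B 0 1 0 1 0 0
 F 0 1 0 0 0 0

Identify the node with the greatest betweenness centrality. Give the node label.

Unnormalized betweenness of each node: A:15/2, B:3/2, C:0, D:1/2, E:3/2, F:0.
A has the largest value, 15/2, making it the main broker — the node through which the most shortest paths run.

A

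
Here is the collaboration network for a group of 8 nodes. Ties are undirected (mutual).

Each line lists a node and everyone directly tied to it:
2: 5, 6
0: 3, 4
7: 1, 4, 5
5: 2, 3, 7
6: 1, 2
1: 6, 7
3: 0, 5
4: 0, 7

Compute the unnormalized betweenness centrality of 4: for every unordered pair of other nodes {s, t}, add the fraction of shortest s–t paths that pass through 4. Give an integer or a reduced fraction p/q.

5/2

Pairs whose geodesics pass through 4 — 7–0: 1; 1–0: 1; 6–0: 1/2.
All other pairs contribute 0.
Summing the contributions gives betweenness(4) = 5/2.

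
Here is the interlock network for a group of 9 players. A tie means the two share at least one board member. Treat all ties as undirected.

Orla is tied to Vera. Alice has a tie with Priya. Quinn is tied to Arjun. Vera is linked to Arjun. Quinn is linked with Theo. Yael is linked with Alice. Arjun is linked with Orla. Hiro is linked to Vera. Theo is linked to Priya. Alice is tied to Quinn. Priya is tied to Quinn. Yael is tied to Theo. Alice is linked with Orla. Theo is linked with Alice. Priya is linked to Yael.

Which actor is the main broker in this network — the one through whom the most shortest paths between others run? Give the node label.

Alice

Unnormalized betweenness of each node: Alice:25/3, Arjun:9/2, Hiro:0, Orla:27/4, Priya:7/12, Quinn:21/4, Theo:7/12, Vera:7, Yael:0.
Alice has the largest value, 25/3, making it the main broker — the node through which the most shortest paths run.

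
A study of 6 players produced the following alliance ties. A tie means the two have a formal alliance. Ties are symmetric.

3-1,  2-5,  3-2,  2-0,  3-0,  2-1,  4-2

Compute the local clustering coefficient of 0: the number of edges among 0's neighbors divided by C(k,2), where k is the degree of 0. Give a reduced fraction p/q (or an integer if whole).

1

0's neighbors: 2 and 3 (k = 2).
Possible neighbor pairs: C(2,2) = 1. Edges among them: 2–3 → e = 1.
Clustering(0) = 1/1.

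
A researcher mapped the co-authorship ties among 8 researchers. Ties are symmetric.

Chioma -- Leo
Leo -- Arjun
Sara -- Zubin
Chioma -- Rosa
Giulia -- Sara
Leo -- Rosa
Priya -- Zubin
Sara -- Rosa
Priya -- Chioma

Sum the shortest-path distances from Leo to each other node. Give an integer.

13

Distances from Leo: Arjun:1, Chioma:1, Giulia:3, Priya:2, Rosa:1, Sara:2, Zubin:3.
Sum = 1 + 1 + 3 + 2 + 1 + 2 + 3 = 13.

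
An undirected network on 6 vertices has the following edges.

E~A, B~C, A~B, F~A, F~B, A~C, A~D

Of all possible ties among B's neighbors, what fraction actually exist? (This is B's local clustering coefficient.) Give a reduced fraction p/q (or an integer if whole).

2/3

B's neighbors: A, C, and F (k = 3).
Possible neighbor pairs: C(3,2) = 3. Edges among them: A–C, A–F → e = 2.
Clustering(B) = 2/3.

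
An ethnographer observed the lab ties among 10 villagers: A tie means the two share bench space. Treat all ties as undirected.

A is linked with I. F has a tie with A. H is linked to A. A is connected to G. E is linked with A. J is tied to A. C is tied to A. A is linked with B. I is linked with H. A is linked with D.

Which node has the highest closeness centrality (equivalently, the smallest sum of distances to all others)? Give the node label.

A

Farness (sum of distances to all others) for each node — A:9, B:17, C:17, D:17, E:17, F:17, G:17, H:16, I:16, J:17.
The smallest farness is 9, for A, so A has the highest closeness.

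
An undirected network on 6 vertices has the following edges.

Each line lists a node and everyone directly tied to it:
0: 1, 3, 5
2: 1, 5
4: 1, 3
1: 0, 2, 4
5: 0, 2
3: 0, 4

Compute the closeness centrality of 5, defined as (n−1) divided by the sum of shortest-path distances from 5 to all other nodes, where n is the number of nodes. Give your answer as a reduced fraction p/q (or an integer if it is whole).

5/9

Distances from 5: 0:1, 1:2, 2:1, 3:2, 4:3. Sum = 9.
n = 6, so closeness = 5/9.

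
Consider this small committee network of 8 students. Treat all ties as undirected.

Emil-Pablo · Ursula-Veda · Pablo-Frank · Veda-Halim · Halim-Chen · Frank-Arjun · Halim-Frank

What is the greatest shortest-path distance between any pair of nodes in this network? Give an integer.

Eccentricity of each node (its greatest distance to any other): Arjun:4, Chen:4, Emil:5, Frank:3, Halim:3, Pablo:4, Ursula:5, Veda:4.
The maximum eccentricity is 5, realized for instance by the pair Ursula–Emil via Ursula – Veda – Halim – Frank – Pablo – Emil. So the diameter is 5.

5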